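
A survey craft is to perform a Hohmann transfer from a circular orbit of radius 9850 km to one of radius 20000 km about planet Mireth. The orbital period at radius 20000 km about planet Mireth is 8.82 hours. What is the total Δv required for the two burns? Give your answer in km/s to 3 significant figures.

From Kepler's third law T² = 4π²r³/μ at r = 20000 km, T = 8.82 hours = 8.82 × 3600 s = 31752 s: μ = 4π²r³/T² = 3.13262×10^5 km³/s².
Transfer-ellipse semi-major axis a_t = (r₁ + r₂)/2 = (9850 + 20000)/2 = 14925 km.
At r₁ the circular-orbit speed is v₁ = √(μ/r₁) = 5.6394 km/s.
On the transfer ellipse at r₁, vis-viva gives v_p = √[μ(2/r₁ − 1/a_t)] = 6.5282 km/s.
First burn Δv₁ = |v_p − v₁| = 0.8888 km/s.
Circular speed at r₂: v₂ = √(μ/r₂) = 3.95766 km/s.
Transfer-orbit speed at r₂: v_a = √[μ(2/r₂ − 1/a_t)] = 3.21514 km/s.
Second burn Δv₂ = |v₂ − v_a| = 0.7425 km/s.
Δv = Δv₁ + Δv₂ = 0.8888 + 0.7425 = 1.631 km/s.

Δv = 1.63 km/s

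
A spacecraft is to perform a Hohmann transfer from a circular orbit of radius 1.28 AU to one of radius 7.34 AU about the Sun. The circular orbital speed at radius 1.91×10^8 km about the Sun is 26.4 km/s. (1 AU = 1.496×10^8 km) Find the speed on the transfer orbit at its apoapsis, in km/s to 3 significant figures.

From the circular-orbit relation v² = μ/r at r = 1.91×10^8 km: μ = v²r = (26.4)² × 1.91×10^8 = 1.33119×10^11 km³/s².
In km: r₁ = 1.28 × 1.496×10^8 = 1.91488×10^8 km; r₂ = 7.34 × 1.496×10^8 = 1.098064×10^9 km.
Transfer-ellipse semi-major axis a_t = (r₁ + r₂)/2 = (1.91488×10^8 + 1.098064×10^9)/2 = 6.44776×10^8 km.
At apoapsis, r = 1.098064×10^9 km.
Vis-viva: v = √[μ(2/r − 1/a_t)] = √[1.33119×10^11 × (2/1.098064×10^9 − 1/6.44776×10^8)] = 6.000 km/s.

v = 6.00 km/s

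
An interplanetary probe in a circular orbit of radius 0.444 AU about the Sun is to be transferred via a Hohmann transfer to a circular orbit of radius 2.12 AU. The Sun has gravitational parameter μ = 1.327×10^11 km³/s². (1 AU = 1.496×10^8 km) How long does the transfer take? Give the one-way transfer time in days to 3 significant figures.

In km: r₁ = 0.444 × 1.496×10^8 = 6.64224×10^7 km; r₂ = 2.12 × 1.496×10^8 = 3.17152×10^8 km.
Semi-major axis of the transfer orbit: a_t = (6.64224×10^7 + 3.17152×10^8)/2 = 1.917872×10^8 km.
By Kepler's third law the transfer-orbit period is T = 2π√(a_t³/μ), so t = T/2 = 2.291×10^7 s.
Converting: 2.291×10^7 s ÷ 86400 s/day = 265 days.

t = 265 days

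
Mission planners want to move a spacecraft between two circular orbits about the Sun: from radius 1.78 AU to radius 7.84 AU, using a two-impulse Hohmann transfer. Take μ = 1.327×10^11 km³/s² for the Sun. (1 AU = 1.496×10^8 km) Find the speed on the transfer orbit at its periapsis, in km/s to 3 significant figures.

v = 28.5 km/s

In km: r₁ = 1.78 × 1.496×10^8 = 2.66288×10^8 km; r₂ = 7.84 × 1.496×10^8 = 1.172864×10^9 km.
Semi-major axis of the transfer orbit: a_t = (2.66288×10^8 + 1.172864×10^9)/2 = 7.19576×10^8 km.
The periapsis of the transfer ellipse is at r = 2.66288×10^8 km.
Vis-viva: v = √[μ(2/r − 1/a_t)] = √[1.327×10^11 × (2/2.66288×10^8 − 1/7.19576×10^8)] = 28.50 km/s.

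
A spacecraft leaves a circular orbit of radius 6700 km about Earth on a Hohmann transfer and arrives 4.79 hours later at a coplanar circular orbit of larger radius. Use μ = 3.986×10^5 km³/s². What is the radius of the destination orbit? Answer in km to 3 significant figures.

r₂ = 39100 km

Transfer time t = 4.79 hours = 17244 s, and t = π√(a_t³/μ).
So a_t = (μ t²/π²)^(1/3) = (3.986×10^5 × (17244)² / π²)^(1/3) = 22900 km.
Since a_t = (r₁ + r₂)/2, r₂ = 2a_t − r₁ = 2×22900 − 6700 = 39100 km.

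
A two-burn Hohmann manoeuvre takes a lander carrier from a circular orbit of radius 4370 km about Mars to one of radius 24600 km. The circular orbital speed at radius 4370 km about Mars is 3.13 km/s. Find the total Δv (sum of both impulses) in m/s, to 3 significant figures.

From the circular-orbit relation v² = μ/r at r = 4370 km: μ = v²r = (3.13)² × 4370 = 42812.5 km³/s².
Semi-major axis of the transfer orbit: a_t = (4370 + 24600)/2 = 14485 km.
At r₁ the circular-orbit speed is v₁ = √(μ/r₁) = 3.130 km/s.
On the transfer ellipse at r₁, v² = μ(2/r − 1/a) gives v_p = √[μ(2/r₁ − 1/a_t)] = 4.079 km/s.
First burn Δv₁ = |v_p − v₁| = 0.9490 km/s.
At r₂, v₂ = √(μ/r₂) = 1.3192 km/s.
Transfer-orbit speed at r₂: v_a = √[μ(2/r₂ − 1/a_t)] = 0.72460 km/s.
Second burn Δv₂ = |v₂ − v_a| = 0.5946 km/s.
Total Δv = Δv₁ + Δv₂ = 1.544 km/s.

Δv = 1540 m/s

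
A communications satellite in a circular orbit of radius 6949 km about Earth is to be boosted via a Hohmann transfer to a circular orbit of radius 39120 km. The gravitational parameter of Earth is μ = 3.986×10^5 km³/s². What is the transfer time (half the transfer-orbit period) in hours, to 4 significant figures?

The Hohmann ellipse has a_t = (r₁ + r₂)/2 = 23034.5 km.
By Kepler's third law the transfer-orbit period is T = 2π√(a_t³/μ), so t = T/2 = 17396 s.
Converting: 17396 s ÷ 3600 s/hour = 4.832 hours.

t = 4.832 hours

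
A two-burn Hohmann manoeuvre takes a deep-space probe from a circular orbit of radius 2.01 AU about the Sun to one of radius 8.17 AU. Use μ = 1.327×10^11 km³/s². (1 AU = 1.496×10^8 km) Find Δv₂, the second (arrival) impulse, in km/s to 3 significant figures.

Δv₂ = 3.87 km/s

In km: r₁ = 2.01 × 1.496×10^8 = 3.00696×10^8 km; r₂ = 8.17 × 1.496×10^8 = 1.222232×10^9 km.
Transfer-ellipse semi-major axis a_t = (r₁ + r₂)/2 = (3.00696×10^8 + 1.222232×10^9)/2 = 7.61464×10^8 km.
Circular speed at r = 1.222232×10^9 km: v_c = √(μ/r) = 10.42 km/s.
Transfer-orbit speed at the same r (vis-viva, a = a_t): v_t = √[μ(2/r − 1/a_t)] = 6.548 km/s.
Δv₂ = |v_t − v_c| = |6.548 − 10.42| = 3.872 km/s.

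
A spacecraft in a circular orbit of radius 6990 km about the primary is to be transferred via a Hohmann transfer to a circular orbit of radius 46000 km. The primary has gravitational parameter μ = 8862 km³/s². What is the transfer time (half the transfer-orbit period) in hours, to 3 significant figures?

t = 40.0 hours

The Hohmann ellipse has a_t = (r₁ + r₂)/2 = 26495 km.
By Kepler's third law the transfer-orbit period is T = 2π√(a_t³/μ), so t = T/2 = 1.439×10^5 s.
Converting: 1.439×10^5 s ÷ 3600 s/hour = 40.0 hours.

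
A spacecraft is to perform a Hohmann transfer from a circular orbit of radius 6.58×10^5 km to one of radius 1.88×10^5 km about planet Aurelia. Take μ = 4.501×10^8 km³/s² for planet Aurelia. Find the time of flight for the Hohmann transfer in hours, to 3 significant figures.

The Hohmann ellipse has a_t = (r₁ + r₂)/2 = 4.230×10^5 km.
Transfer time t = π√(a_t³/μ) = π√((4.230×10^5)³ / 4.501×10^8) = 40740 s.
Converting: 40740 s ÷ 3600 s/hour = 11.3 hours.

t = 11.3 hours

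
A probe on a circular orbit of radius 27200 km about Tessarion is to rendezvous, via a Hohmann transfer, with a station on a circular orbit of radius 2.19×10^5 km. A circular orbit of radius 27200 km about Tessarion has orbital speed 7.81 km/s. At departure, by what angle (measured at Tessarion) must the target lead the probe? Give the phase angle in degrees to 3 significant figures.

From the circular-orbit relation v² = μ/r at r = 27200 km: μ = v²r = (7.81)² × 27200 = 1.65909×10^6 km³/s².
The Hohmann ellipse has a_t = (r₁ + r₂)/2 = 1.231×10^5 km.
The half-period of the transfer ellipse is t = π√(a_t³/μ) = 1.053×10^5 s.
Target angular speed ω₂ = √(μ/r₂³) = 1.257×10^-5 rad/s.
Angle swept by the target during transfer: ω₂·t = 1.324 rad = 75.86°.
The probe traverses 180° on the transfer ellipse, so the target must lead by 180° − 75.86° = 104°.

φ = 104°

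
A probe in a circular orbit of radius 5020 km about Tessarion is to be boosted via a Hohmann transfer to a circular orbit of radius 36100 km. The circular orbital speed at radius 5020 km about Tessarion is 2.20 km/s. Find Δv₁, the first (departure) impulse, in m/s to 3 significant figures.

Δv₁ = 715 m/s

From the circular-orbit relation v² = μ/r at r = 5020 km: μ = v²r = (2.20)² × 5020 = 24296.8 km³/s².
Semi-major axis of the transfer orbit: a_t = (5020 + 36100)/2 = 20560 km.
Circular speed at r = 5020 km: v_c = √(μ/r) = 2.2000 km/s.
Vis-viva on the transfer ellipse at r = 5020 km gives v_t = √[μ(2/r − 1/a_t)] = 2.9152 km/s.
Δv₁ = |v_t − v_c| = |2.9152 − 2.2000| = 0.7152 km/s.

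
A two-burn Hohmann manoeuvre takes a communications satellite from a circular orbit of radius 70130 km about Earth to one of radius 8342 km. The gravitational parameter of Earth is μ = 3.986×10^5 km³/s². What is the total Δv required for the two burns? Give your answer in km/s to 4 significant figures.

Δv = 3.614 km/s

Transfer-ellipse semi-major axis a_t = (r₁ + r₂)/2 = (70130 + 8342)/2 = 39236 km.
Circular speed at r₁: v₁ = √(μ/r₁) = √(3.986×10^5/70130) = 2.384 km/s.
On the transfer ellipse at r₁, vis-viva gives v_a = √[μ(2/r₁ − 1/a_t)] = 1.099 km/s.
First burn Δv₁ = |v_a − v₁| = 1.285 km/s.
Circular speed at r₂: v₂ = √(μ/r₂) = 6.9125 km/s.
Transfer-orbit speed at r₂: v_p = √[μ(2/r₂ − 1/a_t)] = 9.2415 km/s.
Second burn Δv₂ = |v₂ − v_p| = 2.329 km/s.
Δv = Δv₁ + Δv₂ = 1.285 + 2.329 = 3.614 km/s.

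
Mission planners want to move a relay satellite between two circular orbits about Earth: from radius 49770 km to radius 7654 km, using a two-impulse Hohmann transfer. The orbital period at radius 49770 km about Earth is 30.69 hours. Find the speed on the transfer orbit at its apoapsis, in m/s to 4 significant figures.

From Kepler's third law T² = 4π²r³/μ at r = 49770 km, T = 30.69 hours = 30.69 × 3600 s = 1.10484×10^5 s: μ = 4π²r³/T² = 3.98716×10^5 km³/s².
The Hohmann ellipse has a_t = (r₁ + r₂)/2 = 28712 km.
At apoapsis, r = 49770 km.
Vis-viva: v = √[μ(2/r − 1/a_t)] = √[3.98716×10^5 × (2/49770 − 1/28712)] = 1.461 km/s.

v = 1461 m/s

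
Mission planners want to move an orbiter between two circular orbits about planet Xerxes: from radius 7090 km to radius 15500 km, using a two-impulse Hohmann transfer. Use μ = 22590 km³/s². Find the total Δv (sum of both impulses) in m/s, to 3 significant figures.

Δv = 557 m/s

Transfer-ellipse semi-major axis a_t = (r₁ + r₂)/2 = (7090 + 15500)/2 = 11295 km.
Circular speed at r₁: v₁ = √(μ/r₁) = √(22590/7090) = 1.785 km/s.
Transfer-orbit speed at r₁ (vis-viva): v_p = √[μ(2/r₁ − 1/a_t)] = 2.091 km/s.
First burn Δv₁ = |v_p − v₁| = 0.3060 km/s.
At r₂, v₂ = √(μ/r₂) = 1.20724 km/s.
Transfer-orbit speed at r₂: v_a = √[μ(2/r₂ − 1/a_t)] = 0.956472 km/s.
Second burn Δv₂ = |v₂ − v_a| = 0.2508 km/s.
Δv = Δv₁ + Δv₂ = 0.3060 + 0.2508 = 0.5568 km/s.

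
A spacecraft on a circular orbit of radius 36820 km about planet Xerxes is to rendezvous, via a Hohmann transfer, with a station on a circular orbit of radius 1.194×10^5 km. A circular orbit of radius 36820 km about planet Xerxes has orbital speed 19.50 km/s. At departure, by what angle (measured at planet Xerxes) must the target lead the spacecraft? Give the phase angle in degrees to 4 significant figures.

From the circular-orbit relation v² = μ/r at r = 36820 km: μ = v²r = (19.50)² × 36820 = 1.40008×10^7 km³/s².
Semi-major axis of the transfer orbit: a_t = (36820 + 1.194×10^5)/2 = 78110 km.
Transfer time t = π√(a_t³/μ) = 18330 s.
Target angular speed ω₂ = √(μ/r₂³) = 9.069×10^-5 rad/s.
Angle swept by the target during transfer: ω₂·t = 1.6623 rad = 95.24°.
Arrival is 180° from departure on the ellipse, so φ = 180° − 95.24° = 84.76°.

φ = 84.76°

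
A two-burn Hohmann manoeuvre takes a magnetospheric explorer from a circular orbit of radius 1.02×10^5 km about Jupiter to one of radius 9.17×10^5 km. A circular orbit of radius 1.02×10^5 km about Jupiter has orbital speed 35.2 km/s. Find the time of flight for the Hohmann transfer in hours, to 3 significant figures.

t = 28.2 hours

From the circular-orbit relation v² = μ/r at r = 1.02×10^5 km: μ = v²r = (35.2)² × 1.02×10^5 = 1.26382×10^8 km³/s².
Semi-major axis of the transfer orbit: a_t = (1.020×10^5 + 9.170×10^5)/2 = 5.095×10^5 km.
Transfer time t = π√(a_t³/μ) = π√((5.095×10^5)³ / 1.26382×10^8) = 1.016×10^5 s.
Converting: 1.016×10^5 s ÷ 3600 s/hour = 28.2 hours.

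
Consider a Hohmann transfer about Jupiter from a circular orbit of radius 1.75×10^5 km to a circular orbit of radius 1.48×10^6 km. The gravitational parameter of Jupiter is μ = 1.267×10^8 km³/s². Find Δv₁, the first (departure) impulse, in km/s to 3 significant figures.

Semi-major axis of the transfer orbit: a_t = (1.750×10^5 + 1.480×10^6)/2 = 8.275×10^5 km.
Circular speed at r = 1.750×10^5 km: v_c = √(μ/r) = 26.9072 km/s.
Vis-viva on the transfer ellipse at r = 1.750×10^5 km gives v_t = √[μ(2/r − 1/a_t)] = 35.9846 km/s.
Δv₁ = |v_t − v_c| = |35.9846 − 26.9072| = 9.077 km/s.

Δv₁ = 9.08 km/s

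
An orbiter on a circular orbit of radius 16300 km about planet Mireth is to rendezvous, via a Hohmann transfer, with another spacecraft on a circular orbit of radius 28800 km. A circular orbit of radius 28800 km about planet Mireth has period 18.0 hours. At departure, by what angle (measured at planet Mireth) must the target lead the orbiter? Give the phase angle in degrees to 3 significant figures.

φ = 55.3°

From Kepler's third law T² = 4π²r³/μ at r = 28800 km, T = 18.0 hours = 18.0 × 3600 s = 64800 s: μ = 4π²r³/T² = 2.24588×10^5 km³/s².
Semi-major axis of the transfer orbit: a_t = (16300 + 28800)/2 = 22550 km.
The half-period of the transfer ellipse is t = π√(a_t³/μ) = 22450 s.
The target's mean motion on its circular orbit is ω₂ = √(μ/r₂³) = 9.696×10^-5 rad/s.
Angle swept by the target during transfer: ω₂·t = 2.177 rad = 124.7°.
Arrival is 180° from departure on the ellipse, so φ = 180° − 124.7° = 55.3°.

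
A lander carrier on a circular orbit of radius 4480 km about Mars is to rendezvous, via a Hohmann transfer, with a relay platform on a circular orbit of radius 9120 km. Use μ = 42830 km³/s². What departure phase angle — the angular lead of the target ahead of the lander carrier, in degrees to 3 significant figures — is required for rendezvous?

φ = 64.1°

Transfer-ellipse semi-major axis a_t = (r₁ + r₂)/2 = (4480 + 9120)/2 = 6800 km.
The half-period of the transfer ellipse is t = π√(a_t³/μ) = 8512.1 s.
The target's mean motion on its circular orbit is ω₂ = √(μ/r₂³) = 2.3762×10^-4 rad/s.
Angle swept by the target during transfer: ω₂·t = 2.023 rad = 115.9°.
The lander carrier traverses 180° on the transfer ellipse, so the target must lead by 180° − 115.9° = 64.1°.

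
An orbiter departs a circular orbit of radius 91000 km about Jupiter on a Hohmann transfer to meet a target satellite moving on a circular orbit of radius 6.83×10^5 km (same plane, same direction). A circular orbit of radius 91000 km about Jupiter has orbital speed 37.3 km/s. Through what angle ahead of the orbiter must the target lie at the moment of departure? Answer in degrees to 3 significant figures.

From the circular-orbit relation v² = μ/r at r = 91000 km: μ = v²r = (37.3)² × 91000 = 1.26607×10^8 km³/s².
The Hohmann ellipse has a_t = (r₁ + r₂)/2 = 3.870×10^5 km.
Transfer time t = π√(a_t³/μ) = 67218 s.
The target's mean motion on its circular orbit is ω₂ = √(μ/r₂³) = 1.9934×10^-5 rad/s.
Angle swept by the target during transfer: ω₂·t = 1.3399 rad = 76.77°.
The orbiter traverses 180° on the transfer ellipse, so the target must lead by 180° − 76.77° = 103°.

φ = 103°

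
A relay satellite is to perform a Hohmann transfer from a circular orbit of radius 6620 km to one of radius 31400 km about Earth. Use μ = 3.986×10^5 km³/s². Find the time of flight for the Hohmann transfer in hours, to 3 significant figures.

t = 3.62 hours

Transfer-ellipse semi-major axis a_t = (r₁ + r₂)/2 = (6620 + 31400)/2 = 19010 km.
By Kepler's third law the transfer-orbit period is T = 2π√(a_t³/μ), so t = T/2 = 13040 s.
Converting: 13040 s ÷ 3600 s/hour = 3.62 hours.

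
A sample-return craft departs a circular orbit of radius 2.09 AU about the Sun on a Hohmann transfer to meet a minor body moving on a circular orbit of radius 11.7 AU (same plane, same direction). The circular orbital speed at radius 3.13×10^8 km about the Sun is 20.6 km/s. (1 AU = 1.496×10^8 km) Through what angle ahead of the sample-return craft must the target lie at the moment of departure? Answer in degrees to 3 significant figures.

φ = 98.6°

From the circular-orbit relation v² = μ/r at r = 3.13×10^8 km: μ = v²r = (20.6)² × 3.13×10^8 = 1.32825×10^11 km³/s².
In km: r₁ = 2.09 × 1.496×10^8 = 3.12664×10^8 km; r₂ = 11.7 × 1.496×10^8 = 1.75032×10^9 km.
Transfer-ellipse semi-major axis a_t = (r₁ + r₂)/2 = (3.12664×10^8 + 1.75032×10^9)/2 = 1.031492×10^9 km.
The half-period of the transfer ellipse is t = π√(a_t³/μ) = 2.8557×10^8 s.
Target angular speed ω₂ = √(μ/r₂³) = 4.9769×10^-9 rad/s.
Angle swept by the target during transfer: ω₂·t = 1.4213 rad = 81.43°.
Arrival is 180° from departure on the ellipse, so φ = 180° − 81.43° = 98.6°.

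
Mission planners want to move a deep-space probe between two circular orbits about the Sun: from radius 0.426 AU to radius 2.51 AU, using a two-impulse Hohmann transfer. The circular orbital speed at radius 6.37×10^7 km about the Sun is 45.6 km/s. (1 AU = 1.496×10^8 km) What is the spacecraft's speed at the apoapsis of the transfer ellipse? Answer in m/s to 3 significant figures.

v = 10100 m/s

From the circular-orbit relation v² = μ/r at r = 6.37×10^7 km: μ = v²r = (45.6)² × 6.37×10^7 = 1.32455×10^11 km³/s².
In km: r₁ = 0.426 × 1.496×10^8 = 6.37296×10^7 km; r₂ = 2.51 × 1.496×10^8 = 3.75496×10^8 km.
Transfer-ellipse semi-major axis a_t = (r₁ + r₂)/2 = (6.37296×10^7 + 3.75496×10^8)/2 = 2.196128×10^8 km.
At apoapsis, r = 3.75496×10^8 km.
Vis-viva: v = √[μ(2/r − 1/a_t)] = √[1.32455×10^11 × (2/3.75496×10^8 − 1/2.196128×10^8)] = 10.12 km/s.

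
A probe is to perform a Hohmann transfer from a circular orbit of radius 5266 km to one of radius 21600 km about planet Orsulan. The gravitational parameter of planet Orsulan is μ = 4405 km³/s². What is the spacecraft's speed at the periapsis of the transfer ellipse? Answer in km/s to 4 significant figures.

v = 1.160 km/s

Transfer-ellipse semi-major axis a_t = (r₁ + r₂)/2 = (5266 + 21600)/2 = 13433 km.
At periapsis, r = 5266 km.
From the vis-viva equation, v = √[μ(2/r − 1/a_t)] = 1.160 km/s.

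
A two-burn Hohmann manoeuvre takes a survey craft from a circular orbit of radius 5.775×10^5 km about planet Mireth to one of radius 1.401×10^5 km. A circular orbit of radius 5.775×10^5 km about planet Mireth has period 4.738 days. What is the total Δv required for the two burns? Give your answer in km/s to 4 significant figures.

From Kepler's third law T² = 4π²r³/μ at r = 5.775×10^5 km, T = 4.738 days = 4.738 × 86400 s = 4.093632×10^5 s: μ = 4π²r³/T² = 4.53731×10^7 km³/s².
Semi-major axis of the transfer orbit: a_t = (5.775×10^5 + 1.401×10^5)/2 = 3.588×10^5 km.
At r₁ the circular-orbit speed is v₁ = √(μ/r₁) = 8.864 km/s.
Transfer-orbit speed at r₁ (v² = μ(2/r − 1/a)): v_a = √[μ(2/r₁ − 1/a_t)] = 5.539 km/s.
First burn Δv₁ = |v_a − v₁| = 3.325 km/s.
At r₂, v₂ = √(μ/r₂) = 17.996 km/s.
Transfer-orbit speed at r₂: v_p = √[μ(2/r₂ − 1/a_t)] = 22.831 km/s.
Second burn Δv₂ = |v₂ − v_p| = 4.835 km/s.
Total Δv = Δv₁ + Δv₂ = 8.160 km/s.

Δv = 8.160 km/s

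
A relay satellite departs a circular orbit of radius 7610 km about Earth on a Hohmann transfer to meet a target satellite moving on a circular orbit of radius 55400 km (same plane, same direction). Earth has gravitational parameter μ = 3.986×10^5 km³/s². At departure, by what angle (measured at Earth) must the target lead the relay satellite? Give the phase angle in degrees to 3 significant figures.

φ = 103°

The Hohmann ellipse has a_t = (r₁ + r₂)/2 = 31505 km.
Transfer time t = π√(a_t³/μ) = 27826 s.
Target angular speed ω₂ = √(μ/r₂³) = 4.8418×10^-5 rad/s.
Angle swept by the target during transfer: ω₂·t = 1.3473 rad = 77.19°.
Arrival is 180° from departure on the ellipse, so φ = 180° − 77.19° = 103°.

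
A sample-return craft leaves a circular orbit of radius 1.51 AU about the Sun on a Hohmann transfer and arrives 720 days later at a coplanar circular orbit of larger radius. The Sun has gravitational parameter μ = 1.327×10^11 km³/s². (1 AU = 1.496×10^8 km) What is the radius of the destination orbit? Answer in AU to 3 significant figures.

r₂ = 3.48 AU

In km: r₁ = 1.51 × 1.496×10^8 = 2.25896×10^8 km.
Transfer time t = 720 days = 6.2208×10^7 s, and t = π√(a_t³/μ).
So a_t = (μ t²/π²)^(1/3) = (1.327×10^11 × (6.2208×10^7)² / π²)^(1/3) = 3.7333×10^8 km.
Since a_t = (r₁ + r₂)/2, r₂ = 2a_t − r₁ = 2×3.7333×10^8 − 2.25896×10^8 = 5.20764×10^8 km.
In AU: r₂ = 5.20764×10^8 / 1.496×10^8 = 3.48 AU.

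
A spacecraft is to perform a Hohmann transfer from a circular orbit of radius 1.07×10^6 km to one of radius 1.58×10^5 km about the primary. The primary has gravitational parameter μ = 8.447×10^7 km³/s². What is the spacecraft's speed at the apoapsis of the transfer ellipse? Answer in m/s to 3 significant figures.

Semi-major axis of the transfer orbit: a_t = (1.070×10^6 + 1.580×10^5)/2 = 6.140×10^5 km.
The apoapsis of the transfer ellipse is at r = 1.070×10^6 km.
Applying v² = μ(2/r − 1/a_t): v = 4.507 km/s.

v = 4510 m/s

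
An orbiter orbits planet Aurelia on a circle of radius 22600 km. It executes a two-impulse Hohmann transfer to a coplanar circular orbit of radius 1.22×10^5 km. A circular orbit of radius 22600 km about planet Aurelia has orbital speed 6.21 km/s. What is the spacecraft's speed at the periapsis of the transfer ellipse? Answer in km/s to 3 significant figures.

From the circular-orbit relation v² = μ/r at r = 22600 km: μ = v²r = (6.21)² × 22600 = 8.71549×10^5 km³/s².
The Hohmann ellipse has a_t = (r₁ + r₂)/2 = 72300 km.
At periapsis, r = 22600 km.
From the vis-viva equation, v = √[μ(2/r − 1/a_t)] = 8.067 km/s.

v = 8.07 km/s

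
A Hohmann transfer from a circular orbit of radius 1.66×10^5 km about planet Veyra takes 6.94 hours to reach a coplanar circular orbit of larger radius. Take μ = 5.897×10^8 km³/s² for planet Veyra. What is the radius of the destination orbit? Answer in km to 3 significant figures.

Transfer time t = 6.94 hours = 24984 s, and t = π√(a_t³/μ).
So a_t = (μ t²/π²)^(1/3) = (5.897×10^8 × (24984)² / π²)^(1/3) = 3.3411×10^5 km.
Since a_t = (r₁ + r₂)/2, r₂ = 2a_t − r₁ = 2×3.3411×10^5 − 1.660×10^5 = 5.0222×10^5 km.

r₂ = 5.02×10^5 km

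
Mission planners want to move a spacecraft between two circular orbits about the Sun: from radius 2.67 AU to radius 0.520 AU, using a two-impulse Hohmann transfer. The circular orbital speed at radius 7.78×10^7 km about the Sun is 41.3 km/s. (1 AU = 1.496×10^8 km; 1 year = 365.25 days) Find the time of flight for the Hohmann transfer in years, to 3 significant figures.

t = 1.01 years

From the circular-orbit relation v² = μ/r at r = 7.78×10^7 km: μ = v²r = (41.3)² × 7.78×10^7 = 1.32703×10^11 km³/s².
In km: r₁ = 2.67 × 1.496×10^8 = 3.99432×10^8 km; r₂ = 0.520 × 1.496×10^8 = 7.7792×10^7 km.
Semi-major axis of the transfer orbit: a_t = (3.99432×10^8 + 7.7792×10^7)/2 = 2.38612×10^8 km.
Half the transfer-orbit period gives t = π√(a_t³/μ) = 3.179×10^7 s.
Converting: 3.179×10^7 s ÷ 3.15576×10^7 s/year (365.25 × 86400) = 1.01 years.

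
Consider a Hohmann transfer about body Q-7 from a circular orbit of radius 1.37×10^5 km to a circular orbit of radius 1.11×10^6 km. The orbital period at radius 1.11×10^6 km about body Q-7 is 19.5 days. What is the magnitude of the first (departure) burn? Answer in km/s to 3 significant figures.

From Kepler's third law T² = 4π²r³/μ at r = 1.11×10^6 km, T = 19.5 days = 19.5 × 86400 s = 1.6848×10^6 s: μ = 4π²r³/T² = 1.90209×10^7 km³/s².
The Hohmann ellipse has a_t = (r₁ + r₂)/2 = 6.235×10^5 km.
On the circular orbit at r = 1.370×10^5 km, v_c = √(μ/r) = 11.783 km/s.
Vis-viva on the transfer ellipse at r = 1.370×10^5 km gives v_t = √[μ(2/r − 1/a_t)] = 15.722 km/s.
Δv₁ = |v_t − v_c| = |15.722 − 11.783| = 3.939 km/s.

Δv₁ = 3.94 km/s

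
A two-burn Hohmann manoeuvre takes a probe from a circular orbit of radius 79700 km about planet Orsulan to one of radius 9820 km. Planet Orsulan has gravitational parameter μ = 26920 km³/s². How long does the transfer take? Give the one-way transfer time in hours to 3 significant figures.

t = 50.4 hours

Transfer-ellipse semi-major axis a_t = (r₁ + r₂)/2 = (79700 + 9820)/2 = 44760 km.
Half the transfer-orbit period gives t = π√(a_t³/μ) = 1.813×10^5 s.
Converting: 1.813×10^5 s ÷ 3600 s/hour = 50.4 hours.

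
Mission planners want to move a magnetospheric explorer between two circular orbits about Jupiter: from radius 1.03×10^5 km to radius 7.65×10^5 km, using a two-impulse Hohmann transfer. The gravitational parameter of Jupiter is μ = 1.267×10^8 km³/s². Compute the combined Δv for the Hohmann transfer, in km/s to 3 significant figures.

Transfer-ellipse semi-major axis a_t = (r₁ + r₂)/2 = (1.030×10^5 + 7.650×10^5)/2 = 4.340×10^5 km.
Circular speed at r₁: v₁ = √(μ/r₁) = √(1.267×10^8/1.030×10^5) = 35.07 km/s.
Transfer-orbit speed at r₁ (vis-viva): v_p = √[μ(2/r₁ − 1/a_t)] = 46.56 km/s.
First burn Δv₁ = |v_p − v₁| = 11.49 km/s.
At r₂, v₂ = √(μ/r₂) = 12.8694 km/s.
Transfer-orbit speed at r₂: v_a = √[μ(2/r₂ − 1/a_t)] = 6.26948 km/s.
Second burn Δv₂ = |v₂ − v_a| = 6.600 km/s.
Total Δv = Δv₁ + Δv₂ = 18.09 km/s.

Δv = 18.1 km/s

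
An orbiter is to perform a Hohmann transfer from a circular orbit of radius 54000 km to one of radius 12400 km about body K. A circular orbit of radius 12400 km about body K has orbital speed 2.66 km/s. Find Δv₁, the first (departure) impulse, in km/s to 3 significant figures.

Δv₁ = 0.496 km/s

From the circular-orbit relation v² = μ/r at r = 12400 km: μ = v²r = (2.66)² × 12400 = 87737.4 km³/s².
Semi-major axis of the transfer orbit: a_t = (54000 + 12400)/2 = 33200 km.
On the circular orbit at r = 54000 km, v_c = √(μ/r) = 1.2747 km/s.
Transfer-orbit speed at the same r (vis-viva, a = a_t): v_t = √[μ(2/r − 1/a_t)] = 0.77900 km/s.
Δv₁ = |v_t − v_c| = |0.77900 − 1.2747| = 0.4957 km/s.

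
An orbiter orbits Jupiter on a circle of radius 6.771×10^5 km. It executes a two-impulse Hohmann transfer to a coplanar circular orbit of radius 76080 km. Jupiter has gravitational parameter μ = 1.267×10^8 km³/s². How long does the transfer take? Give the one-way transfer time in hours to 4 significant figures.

The Hohmann ellipse has a_t = (r₁ + r₂)/2 = 3.7659×10^5 km.
By Kepler's third law the transfer-orbit period is T = 2π√(a_t³/μ), so t = T/2 = 64500 s.
Converting: 64500 s ÷ 3600 s/hour = 17.92 hours.

t = 17.92 hours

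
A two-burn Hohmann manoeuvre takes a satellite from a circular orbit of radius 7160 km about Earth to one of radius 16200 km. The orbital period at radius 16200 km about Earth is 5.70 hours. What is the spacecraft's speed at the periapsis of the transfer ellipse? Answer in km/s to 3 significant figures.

v = 8.79 km/s

From Kepler's third law T² = 4π²r³/μ at r = 16200 km, T = 5.70 hours = 5.70 × 3600 s = 20520 s: μ = 4π²r³/T² = 3.98612×10^5 km³/s².
The Hohmann ellipse has a_t = (r₁ + r₂)/2 = 11680 km.
The periapsis of the transfer ellipse is at r = 7160 km.
Vis-viva: v = √[μ(2/r − 1/a_t)] = √[3.98612×10^5 × (2/7160 − 1/11680)] = 8.787 km/s.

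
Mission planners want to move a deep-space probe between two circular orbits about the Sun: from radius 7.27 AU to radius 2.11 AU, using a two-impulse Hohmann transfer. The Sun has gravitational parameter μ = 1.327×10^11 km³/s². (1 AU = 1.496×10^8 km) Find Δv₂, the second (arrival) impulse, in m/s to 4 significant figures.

Δv₂ = 5024 m/s

In km: r₁ = 7.27 × 1.496×10^8 = 1.087592×10^9 km; r₂ = 2.11 × 1.496×10^8 = 3.15656×10^8 km.
The Hohmann ellipse has a_t = (r₁ + r₂)/2 = 7.01624×10^8 km.
Circular speed at r = 3.15656×10^8 km: v_c = √(μ/r) = 20.504 km/s.
Vis-viva on the transfer ellipse at r = 3.15656×10^8 km gives v_t = √[μ(2/r − 1/a_t)] = 25.528 km/s.
Δv₂ = |v_t − v_c| = |25.528 − 20.504| = 5.024 km/s.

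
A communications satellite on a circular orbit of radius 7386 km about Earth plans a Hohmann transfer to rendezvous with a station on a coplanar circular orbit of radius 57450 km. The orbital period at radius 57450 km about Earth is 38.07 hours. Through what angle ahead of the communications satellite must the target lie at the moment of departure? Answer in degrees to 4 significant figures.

φ = 103.7°

From Kepler's third law T² = 4π²r³/μ at r = 57450 km, T = 38.07 hours = 38.07 × 3600 s = 1.37052×10^5 s: μ = 4π²r³/T² = 3.98528×10^5 km³/s².
Semi-major axis of the transfer orbit: a_t = (7386 + 57450)/2 = 32418 km.
Transfer time t = π√(a_t³/μ) = 29047 s.
Target angular speed ω₂ = √(μ/r₂³) = 4.5845×10^-5 rad/s.
Angle swept by the target during transfer: ω₂·t = 1.3317 rad = 76.30°.
The communications satellite traverses 180° on the transfer ellipse, so the target must lead by 180° − 76.30° = 103.7°.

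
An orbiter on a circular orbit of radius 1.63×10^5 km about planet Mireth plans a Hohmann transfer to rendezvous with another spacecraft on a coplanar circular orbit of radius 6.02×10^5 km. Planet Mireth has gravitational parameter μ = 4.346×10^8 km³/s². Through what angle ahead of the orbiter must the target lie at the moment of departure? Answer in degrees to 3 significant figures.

φ = 88.8°

Semi-major axis of the transfer orbit: a_t = (1.630×10^5 + 6.020×10^5)/2 = 3.825×10^5 km.
Transfer time t = π√(a_t³/μ) = 35650 s.
Target angular speed ω₂ = √(μ/r₂³) = 4.463×10^-5 rad/s.
Angle swept by the target during transfer: ω₂·t = 1.591 rad = 91.16°.
The orbiter traverses 180° on the transfer ellipse, so the target must lead by 180° − 91.16° = 88.8°.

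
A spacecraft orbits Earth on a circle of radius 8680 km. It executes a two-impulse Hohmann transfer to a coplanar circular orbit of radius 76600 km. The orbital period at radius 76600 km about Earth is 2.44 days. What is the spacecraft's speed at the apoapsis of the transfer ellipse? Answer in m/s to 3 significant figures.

v = 1030 m/s

From Kepler's third law T² = 4π²r³/μ at r = 76600 km, T = 2.44 days = 2.44 × 86400 s = 2.10816×10^5 s: μ = 4π²r³/T² = 3.99244×10^5 km³/s².
The Hohmann ellipse has a_t = (r₁ + r₂)/2 = 42640 km.
At apoapsis, r = 76600 km.
Vis-viva: v = √[μ(2/r − 1/a_t)] = √[3.99244×10^5 × (2/76600 − 1/42640)] = 1.030 km/s.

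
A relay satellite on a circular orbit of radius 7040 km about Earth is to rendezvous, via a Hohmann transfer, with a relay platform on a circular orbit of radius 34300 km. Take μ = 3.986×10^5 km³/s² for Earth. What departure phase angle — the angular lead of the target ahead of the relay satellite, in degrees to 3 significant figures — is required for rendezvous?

Transfer-ellipse semi-major axis a_t = (r₁ + r₂)/2 = (7040 + 34300)/2 = 20670 km.
Transfer time t = π√(a_t³/μ) = 14787.4 s.
Target angular speed ω₂ = √(μ/r₂³) = 9.93865×10^-5 rad/s.
Angle swept by the target during transfer: ω₂·t = 1.4697 rad = 84.21°.
Arrival is 180° from departure on the ellipse, so φ = 180° − 84.21° = 95.8°.

φ = 95.8°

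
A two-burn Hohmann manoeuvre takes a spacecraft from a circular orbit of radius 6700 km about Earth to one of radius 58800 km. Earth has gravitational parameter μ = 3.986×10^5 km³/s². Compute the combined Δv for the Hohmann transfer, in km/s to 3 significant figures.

Semi-major axis of the transfer orbit: a_t = (6700 + 58800)/2 = 32750 km.
At r₁ the circular-orbit speed is v₁ = √(μ/r₁) = 7.7131 km/s.
On the transfer ellipse at r₁, v² = μ(2/r − 1/a) gives v_p = √[μ(2/r₁ − 1/a_t)] = 10.335 km/s.
First burn Δv₁ = |v_p − v₁| = 2.622 km/s.
At r₂, v₂ = √(μ/r₂) = 2.604 km/s.
Transfer-orbit speed at r₂: v_a = √[μ(2/r₂ − 1/a_t)] = 1.178 km/s.
Second burn Δv₂ = |v₂ − v_a| = 1.426 km/s.
Total Δv = Δv₁ + Δv₂ = 4.048 km/s.

Δv = 4.05 km/s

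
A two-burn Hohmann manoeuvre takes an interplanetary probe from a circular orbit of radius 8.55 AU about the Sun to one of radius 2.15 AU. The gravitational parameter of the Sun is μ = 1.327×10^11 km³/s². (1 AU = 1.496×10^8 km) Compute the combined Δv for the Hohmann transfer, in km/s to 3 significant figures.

Δv = 9.09 km/s

In km: r₁ = 8.55 × 1.496×10^8 = 1.27908×10^9 km; r₂ = 2.15 × 1.496×10^8 = 3.2164×10^8 km.
Semi-major axis of the transfer orbit: a_t = (1.27908×10^9 + 3.2164×10^8)/2 = 8.0036×10^8 km.
Circular speed at r₁: v₁ = √(μ/r₁) = √(1.327×10^11/1.27908×10^9) = 10.1856 km/s.
On the transfer ellipse at r₁, v² = μ(2/r − 1/a) gives v_a = √[μ(2/r₁ − 1/a_t)] = 6.45697 km/s.
First burn Δv₁ = |v_a − v₁| = 3.7286 km/s.
At r₂, v₂ = √(μ/r₂) = 20.3119 km/s.
Transfer-orbit speed at r₂: v_p = √[μ(2/r₂ − 1/a_t)] = 25.6777 km/s.
Second burn Δv₂ = |v₂ − v_p| = 5.3658 km/s.
Δv = Δv₁ + Δv₂ = 3.7286 + 5.3658 = 9.094 km/s.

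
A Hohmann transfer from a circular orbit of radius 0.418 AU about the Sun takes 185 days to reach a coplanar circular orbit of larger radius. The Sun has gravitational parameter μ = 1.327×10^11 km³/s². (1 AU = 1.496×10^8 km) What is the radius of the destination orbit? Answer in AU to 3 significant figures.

In km: r₁ = 0.418 × 1.496×10^8 = 6.25328×10^7 km.
Transfer time t = 185 days = 1.5984×10^7 s, and t = π√(a_t³/μ).
So a_t = (μ t²/π²)^(1/3) = (1.327×10^11 × (1.5984×10^7)² / π²)^(1/3) = 1.5089×10^8 km.
Since a_t = (r₁ + r₂)/2, r₂ = 2a_t − r₁ = 2×1.5089×10^8 − 6.25328×10^7 = 2.392472×10^8 km.
In AU: r₂ = 2.392472×10^8 / 1.496×10^8 = 1.60 AU.

r₂ = 1.60 AU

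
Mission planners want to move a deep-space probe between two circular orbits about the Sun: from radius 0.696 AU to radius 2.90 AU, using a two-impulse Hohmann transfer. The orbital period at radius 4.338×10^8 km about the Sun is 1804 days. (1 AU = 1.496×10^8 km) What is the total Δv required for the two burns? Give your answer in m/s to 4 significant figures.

From Kepler's third law T² = 4π²r³/μ at r = 4.338×10^8 km, T = 1804 days = 1804 × 86400 s = 1.558656×10^8 s: μ = 4π²r³/T² = 1.32656×10^11 km³/s².
In km: r₁ = 0.696 × 1.496×10^8 = 1.041216×10^8 km; r₂ = 2.90 × 1.496×10^8 = 4.3384×10^8 km.
Semi-major axis of the transfer orbit: a_t = (1.041216×10^8 + 4.3384×10^8)/2 = 2.689808×10^8 km.
Circular speed at r₁: v₁ = √(μ/r₁) = √(1.32656×10^11/1.041216×10^8) = 35.694 km/s.
On the transfer ellipse at r₁, vis-viva equation gives v_p = √[μ(2/r₁ − 1/a_t)] = 45.331 km/s.
First burn Δv₁ = |v_p − v₁| = 9.637 km/s.
Circular speed at r₂: v₂ = √(μ/r₂) = 17.486 km/s.
Transfer-orbit speed at r₂: v_a = √[μ(2/r₂ − 1/a_t)] = 10.879 km/s.
Second burn Δv₂ = |v₂ − v_a| = 6.607 km/s.
Total Δv = Δv₁ + Δv₂ = 16.24 km/s.

Δv = 16240 m/s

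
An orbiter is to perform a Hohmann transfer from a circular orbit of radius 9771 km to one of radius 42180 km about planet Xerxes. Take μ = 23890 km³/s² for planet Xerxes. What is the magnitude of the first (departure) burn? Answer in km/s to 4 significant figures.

Transfer-ellipse semi-major axis a_t = (r₁ + r₂)/2 = (9771 + 42180)/2 = 25975.5 km.
On the circular orbit at r = 9771 km, v_c = √(μ/r) = 1.56365 km/s.
Vis-viva on the transfer ellipse at r = 9771 km gives v_t = √[μ(2/r − 1/a_t)] = 1.99255 km/s.
Δv₁ = |v_t − v_c| = |1.99255 − 1.56365| = 0.4289 km/s.

Δv₁ = 0.4289 km/s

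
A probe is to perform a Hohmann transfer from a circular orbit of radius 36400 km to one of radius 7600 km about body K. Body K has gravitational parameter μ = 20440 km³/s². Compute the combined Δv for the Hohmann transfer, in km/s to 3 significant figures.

Δv = 0.778 km/s

Semi-major axis of the transfer orbit: a_t = (36400 + 7600)/2 = 22000 km.
At r₁ the circular-orbit speed is v₁ = √(μ/r₁) = 0.74936 km/s.
On the transfer ellipse at r₁, vis-viva equation gives v_a = √[μ(2/r₁ − 1/a_t)] = 0.44044 km/s.
First burn Δv₁ = |v_a − v₁| = 0.3089 km/s.
Circular speed at r₂: v₂ = √(μ/r₂) = 1.6400 km/s.
Transfer-orbit speed at r₂: v_p = √[μ(2/r₂ − 1/a_t)] = 2.1095 km/s.
Second burn Δv₂ = |v₂ − v_p| = 0.4695 km/s.
Δv = Δv₁ + Δv₂ = 0.3089 + 0.4695 = 0.7784 km/s.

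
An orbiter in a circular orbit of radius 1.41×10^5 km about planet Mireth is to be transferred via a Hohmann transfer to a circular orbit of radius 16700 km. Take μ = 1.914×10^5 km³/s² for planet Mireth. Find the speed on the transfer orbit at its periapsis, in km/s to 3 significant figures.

v = 4.53 km/s

Transfer-ellipse semi-major axis a_t = (r₁ + r₂)/2 = (1.410×10^5 + 16700)/2 = 78850 km.
The periapsis of the transfer ellipse is at r = 16700 km.
From the vis-viva equation, v = √[μ(2/r − 1/a_t)] = 4.527 km/s.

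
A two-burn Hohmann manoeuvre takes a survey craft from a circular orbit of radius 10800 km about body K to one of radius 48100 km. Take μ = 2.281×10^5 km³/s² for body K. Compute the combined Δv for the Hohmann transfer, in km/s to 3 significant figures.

Transfer-ellipse semi-major axis a_t = (r₁ + r₂)/2 = (10800 + 48100)/2 = 29450 km.
Circular speed at r₁: v₁ = √(μ/r₁) = √(2.281×10^5/10800) = 4.5957 km/s.
Transfer-orbit speed at r₁ (vis-viva): v_p = √[μ(2/r₁ − 1/a_t)] = 5.8733 km/s.
First burn Δv₁ = |v_p − v₁| = 1.278 km/s.
At r₂, v₂ = √(μ/r₂) = 2.17766 km/s.
Transfer-orbit speed at r₂: v_a = √[μ(2/r₂ − 1/a_t)] = 1.31874 km/s.
Second burn Δv₂ = |v₂ − v_a| = 0.8589 km/s.
Δv = Δv₁ + Δv₂ = 1.278 + 0.8589 = 2.137 km/s.

Δv = 2.14 km/s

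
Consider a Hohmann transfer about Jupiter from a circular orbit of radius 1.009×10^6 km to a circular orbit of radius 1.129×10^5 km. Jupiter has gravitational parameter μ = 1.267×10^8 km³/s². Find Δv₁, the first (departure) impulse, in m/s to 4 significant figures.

Semi-major axis of the transfer orbit: a_t = (1.009×10^6 + 1.129×10^5)/2 = 5.6095×10^5 km.
Circular speed at r = 1.009×10^6 km: v_c = √(μ/r) = 11.206 km/s.
Vis-viva on the transfer ellipse at r = 1.009×10^6 km gives v_t = √[μ(2/r − 1/a_t)] = 5.0272 km/s.
Δv₁ = |v_t − v_c| = |5.0272 − 11.206| = 6.179 km/s.

Δv₁ = 6179 m/s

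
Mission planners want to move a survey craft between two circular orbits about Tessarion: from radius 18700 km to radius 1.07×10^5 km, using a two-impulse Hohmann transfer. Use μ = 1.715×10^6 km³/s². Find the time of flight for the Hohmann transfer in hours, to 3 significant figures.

Semi-major axis of the transfer orbit: a_t = (18700 + 1.070×10^5)/2 = 62850 km.
By Kepler's third law the transfer-orbit period is T = 2π√(a_t³/μ), so t = T/2 = 37800 s.
Converting: 37800 s ÷ 3600 s/hour = 10.5 hours.

t = 10.5 hours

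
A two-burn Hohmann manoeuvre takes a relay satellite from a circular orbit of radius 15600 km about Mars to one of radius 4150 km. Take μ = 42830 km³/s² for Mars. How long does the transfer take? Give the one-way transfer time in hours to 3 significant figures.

t = 4.14 hours

Transfer-ellipse semi-major axis a_t = (r₁ + r₂)/2 = (15600 + 4150)/2 = 9875 km.
By Kepler's third law the transfer-orbit period is T = 2π√(a_t³/μ), so t = T/2 = 14900 s.
Converting: 14900 s ÷ 3600 s/hour = 4.14 hours.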